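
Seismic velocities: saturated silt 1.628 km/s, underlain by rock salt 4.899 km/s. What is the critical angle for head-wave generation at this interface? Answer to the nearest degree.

19°

At critical incidence the refracted ray runs along the interface (θ₂ = 90°), so sin θ_c = V₁/V₂.
θ_c = arcsin(1.628/4.899) = arcsin 0.3323 = 19.41°.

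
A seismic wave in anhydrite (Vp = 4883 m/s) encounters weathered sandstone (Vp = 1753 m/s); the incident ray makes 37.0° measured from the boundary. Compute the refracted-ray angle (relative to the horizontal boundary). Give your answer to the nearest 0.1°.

Angle from the normal: 90° − 37.0° = 53.0°.
Snell's law: sin θ₂ = (V₂/V₁)·sin θ₁ = (1753/4883)·sin 53.0° = 0.2867.
θ₂ = sin⁻¹(0.2867) = 16.66° (from vertical).
From the interface: 90° − 16.66° = 73.34°.

73.3°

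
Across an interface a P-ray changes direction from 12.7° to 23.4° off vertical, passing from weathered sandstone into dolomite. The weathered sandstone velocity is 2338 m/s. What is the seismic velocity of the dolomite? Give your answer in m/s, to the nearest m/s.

sin 12.7° = 0.2198; sin 23.4° = 0.3971.
V₂ = V₁·(sin θ₂/sin θ₁) = 2338·(0.3971/0.2198) = 4223.55 m/s.

4224 m/s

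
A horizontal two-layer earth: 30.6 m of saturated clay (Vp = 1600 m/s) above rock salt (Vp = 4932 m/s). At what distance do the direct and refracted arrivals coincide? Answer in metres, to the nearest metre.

x_cross = 2h·√((V₂+V₁)/(V₂−V₁)).
(V₂+V₁)/(V₂−V₁) = (4932+1600)/(4932−1600) = 1.9604; √ = 1.4001.
x_cross = 2·30.6·1.4001 = 85.69 m.

86 m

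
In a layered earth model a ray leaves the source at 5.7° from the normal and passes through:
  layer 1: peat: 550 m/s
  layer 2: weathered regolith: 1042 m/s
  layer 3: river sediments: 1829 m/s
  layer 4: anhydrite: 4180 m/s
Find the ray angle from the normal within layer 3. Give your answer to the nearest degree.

Snell's law across each interface conserves sin θ / V, so sin θ_3 = V_3·sin θ₁/V₁.
sin θ_3 = 1829 × sin 5.7° / 550 = 0.3303.
θ_3 = 19.29° from the vertical.

19°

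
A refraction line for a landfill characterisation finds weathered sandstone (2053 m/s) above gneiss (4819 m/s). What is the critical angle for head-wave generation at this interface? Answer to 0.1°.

Critical incidence: sin θ_c = V₁/V₂ = 2053/4819 = 0.4260.
θ_c = arcsin 0.4260 = 25.22°.

25.2°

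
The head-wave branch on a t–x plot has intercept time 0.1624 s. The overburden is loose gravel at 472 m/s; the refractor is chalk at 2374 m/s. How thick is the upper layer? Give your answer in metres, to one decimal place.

39.1 m

h = tᵢ·V₁·V₂ / (2·√(V₂²−V₁²)).
√(V₂²−V₁²) = √(2374² − 472²) = 2326.6 m/s.
h = 0.1624 s × 472 × 2374 / (2 × 2326.6) = 39.11 m.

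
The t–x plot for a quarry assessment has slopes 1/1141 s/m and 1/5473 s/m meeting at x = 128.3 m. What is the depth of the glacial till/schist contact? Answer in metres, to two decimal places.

x_cross = 2h·√((V₂+V₁)/(V₂−V₁)) → h = x_cross / (2·√((V₂+V₁)/(V₂−V₁))).
√((V₂+V₁)/(V₂−V₁)) = √((5473+1141)/(5473−1141)) = 1.2356.
h = 128.3 / (2·1.2356) = 51.92 m.

51.92 m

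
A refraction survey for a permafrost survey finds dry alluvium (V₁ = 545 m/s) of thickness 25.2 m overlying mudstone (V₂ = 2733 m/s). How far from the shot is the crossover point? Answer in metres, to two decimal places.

61.69 m

x_cross = 2h·√((V₂+V₁)/(V₂−V₁)).
(V₂+V₁)/(V₂−V₁) = (2733+545)/(2733−545) = 1.4982; √ = 1.2240.
x_cross = 2·25.2·1.2240 = 61.69 m.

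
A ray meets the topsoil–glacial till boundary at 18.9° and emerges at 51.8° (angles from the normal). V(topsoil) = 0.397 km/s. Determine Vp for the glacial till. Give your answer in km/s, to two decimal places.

0.96 km/s

sin 18.9° = 0.3239; sin 51.8° = 0.7859.
V₂ = V₁·(sin θ₂/sin θ₁) = 0.397·(0.7859/0.3239) = 0.96 km/s.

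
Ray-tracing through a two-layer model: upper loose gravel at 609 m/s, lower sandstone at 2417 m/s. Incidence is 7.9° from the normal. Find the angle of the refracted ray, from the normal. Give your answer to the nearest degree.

sin θ₁/V₁ = sin θ₂/V₂ ⇒ sin θ₂ = 2417·sin 7.9°/609 = 2417·0.1374/609 = 0.5455.
θ₂ = arcsin 0.5455 = 33.06° from the normal.

33°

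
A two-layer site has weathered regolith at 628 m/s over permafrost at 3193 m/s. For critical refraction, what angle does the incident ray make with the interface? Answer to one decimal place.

78.7°

At critical incidence the refracted ray runs along the interface (θ₂ = 90°), so sin θ_c = V₁/V₂.
θ_c = arcsin(628/3193) = arcsin 0.1967 = 11.34°.
Measured from the interface: 90° − 11.34° = 78.66°.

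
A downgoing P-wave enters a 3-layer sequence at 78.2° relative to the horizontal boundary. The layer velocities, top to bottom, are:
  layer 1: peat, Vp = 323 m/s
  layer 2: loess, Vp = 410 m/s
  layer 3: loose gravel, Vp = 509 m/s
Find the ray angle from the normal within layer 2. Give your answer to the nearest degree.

From the normal: θ₁ = 90° − 78.2° = 11.8°.
Ray parameter p = sin 11.8° / 323 = 6.3311e-04 s/m.
sin θ_2 = p·V_2 = 6.3311e-04 × 410 = 0.2596.
θ_2 = arcsin 0.2596 = 15.04°.

15°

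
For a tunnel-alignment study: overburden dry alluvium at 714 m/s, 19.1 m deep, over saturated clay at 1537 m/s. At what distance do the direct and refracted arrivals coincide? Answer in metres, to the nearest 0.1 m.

63.2 m

θ_c = arcsin(714/1537) = 27.68°, so cos θ_c = 0.8856 and tᵢ = 2h cos θ_c/V₁ = 0.0474 s.
At crossover x/V₁ = x/V₂ + tᵢ ⇒ x = tᵢ/(1/V₁ − 1/V₂) = 0.04738/(1.4006e-03 − 6.5062e-04) = 63.18 m.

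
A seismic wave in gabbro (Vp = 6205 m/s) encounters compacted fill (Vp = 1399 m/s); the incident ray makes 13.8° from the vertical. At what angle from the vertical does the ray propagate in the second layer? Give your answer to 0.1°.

3.1°

sin θ₁/V₁ = sin θ₂/V₂ ⇒ sin θ₂ = 1399·sin 13.8°/6205 = 1399·0.2385/6205 = 0.0538.
θ₂ = arcsin 0.0538 = 3.08° from the normal.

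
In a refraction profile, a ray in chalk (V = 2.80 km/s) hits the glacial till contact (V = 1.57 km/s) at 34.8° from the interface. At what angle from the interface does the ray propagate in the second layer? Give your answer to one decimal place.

62.6°

Convert to the normal: θ₁ = 90° − 34.8° = 55.2°.
Snell's law: sin θ₂ = (V₂/V₁)·sin θ₁ = (1.57/2.80)·sin 55.2° = 0.4604.
θ₂ = arcsin 0.4604 = 27.41° from the normal.
From the interface: 90° − 27.41° = 62.59°.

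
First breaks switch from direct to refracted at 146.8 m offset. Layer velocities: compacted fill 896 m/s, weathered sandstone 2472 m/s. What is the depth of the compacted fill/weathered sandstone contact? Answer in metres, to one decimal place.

50.2 m

x_cross = 2h·√((V₂+V₁)/(V₂−V₁)) → h = x_cross / (2·√((V₂+V₁)/(V₂−V₁))).
√((V₂+V₁)/(V₂−V₁)) = √((2472+896)/(2472−896)) = 1.4619.
h = 146.8 / (2·1.4619) = 50.21 m.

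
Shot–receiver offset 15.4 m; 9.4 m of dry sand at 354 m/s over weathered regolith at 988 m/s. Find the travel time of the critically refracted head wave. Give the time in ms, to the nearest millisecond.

θ_c = arcsin(V₁/V₂) = arcsin(354/988) = 21.00°, cos θ_c = 0.9336.
Intercept time tᵢ = 2h cos θ_c / V₁ = 2·9.4·0.9336/354 = 0.04958 s.
t = x/V₂ + tᵢ = 15.4/988 + 0.04958 = 0.06517 s.

65 ms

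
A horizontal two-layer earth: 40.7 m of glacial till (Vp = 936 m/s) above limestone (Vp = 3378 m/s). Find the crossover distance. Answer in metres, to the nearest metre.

x_cross = 2h·√((V₂+V₁)/(V₂−V₁)).
(V₂+V₁)/(V₂−V₁) = (3378+936)/(3378−936) = 1.7666; √ = 1.3291.
x_cross = 2·40.7·1.3291 = 108.19 m.

108 m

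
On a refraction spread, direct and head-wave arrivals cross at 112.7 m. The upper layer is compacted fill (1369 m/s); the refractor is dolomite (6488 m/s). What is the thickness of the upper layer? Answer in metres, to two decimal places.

h = (x_cross/2)·√((V₂−V₁)/(V₂+V₁)).
(V₂−V₁)/(V₂+V₁) = (6488−1369)/(6488+1369) = 0.6515; √ = 0.8072.
h = (112.7/2)·0.8072 = 45.48 m.

45.48 m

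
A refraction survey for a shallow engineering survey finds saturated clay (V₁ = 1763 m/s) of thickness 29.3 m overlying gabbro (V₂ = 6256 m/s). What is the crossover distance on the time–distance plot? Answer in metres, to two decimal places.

78.29 m

x_cross = 2h·√((V₂+V₁)/(V₂−V₁)).
(V₂+V₁)/(V₂−V₁) = (6256+1763)/(6256−1763) = 1.7848; √ = 1.3360.
x_cross = 2·29.3·1.3360 = 78.29 m.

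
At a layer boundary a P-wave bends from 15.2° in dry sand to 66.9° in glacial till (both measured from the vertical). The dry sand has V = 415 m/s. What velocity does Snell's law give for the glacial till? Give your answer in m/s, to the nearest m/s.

1456 m/s

Snell's law: sin 15.2°/V₁ = sin 66.9°/V₂.
V₂ = V₁·sin 66.9°/sin 15.2° = 415 × 3.5082 = 1455.92 m/s.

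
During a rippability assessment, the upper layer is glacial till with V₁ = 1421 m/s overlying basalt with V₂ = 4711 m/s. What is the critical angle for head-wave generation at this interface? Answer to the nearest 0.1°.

17.6°

Critical incidence: sin θ_c = V₁/V₂ = 1421/4711 = 0.3016.
θ_c = arcsin 0.3016 = 17.56°.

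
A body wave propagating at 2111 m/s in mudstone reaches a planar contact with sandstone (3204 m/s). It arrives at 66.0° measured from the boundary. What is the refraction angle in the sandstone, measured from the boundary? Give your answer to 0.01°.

Convert to the normal: θ₁ = 90° − 66.0° = 24.0°.
Snell's law: sin θ₂ = (V₂/V₁)·sin θ₁ = (3204/2111)·sin 24.0° = 0.6173.
θ₂ = sin⁻¹(0.6173) = 38.12° (from vertical).
From the interface: 90° − 38.12° = 51.88°.

51.88°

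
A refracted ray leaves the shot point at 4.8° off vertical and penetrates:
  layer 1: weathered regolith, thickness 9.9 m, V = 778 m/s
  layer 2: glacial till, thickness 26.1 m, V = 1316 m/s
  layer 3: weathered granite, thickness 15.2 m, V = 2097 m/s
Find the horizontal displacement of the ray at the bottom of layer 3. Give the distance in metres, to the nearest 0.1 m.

8.1 m

Ray parameter p = sin 4.8° / 778 m/s = 1.0756e-04 s/m.
Layer 1: θ = 4.80°; offset = 9.9·tan 4.80° = 0.831 m.
Layer 2: sin θ = p·1316 = 0.1415 → θ = 8.14°; offset = 26.1·tan 8.14° = 3.732 m.
Layer 3: sin θ = p·2097 = 0.2255 → θ = 13.03°; offset = 15.2·tan 13.03° = 3.519 m.
Σ offsets = 8.082 m.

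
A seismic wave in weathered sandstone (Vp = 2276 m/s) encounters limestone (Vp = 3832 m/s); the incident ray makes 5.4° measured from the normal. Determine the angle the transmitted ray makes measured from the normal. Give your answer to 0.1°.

Snell's law: sin θ₂ = (V₂/V₁)·sin θ₁ = (3832/2276)·sin 5.4° = 0.1584.
θ₂ = arcsin 0.1584 = 9.12° from the normal.

9.1°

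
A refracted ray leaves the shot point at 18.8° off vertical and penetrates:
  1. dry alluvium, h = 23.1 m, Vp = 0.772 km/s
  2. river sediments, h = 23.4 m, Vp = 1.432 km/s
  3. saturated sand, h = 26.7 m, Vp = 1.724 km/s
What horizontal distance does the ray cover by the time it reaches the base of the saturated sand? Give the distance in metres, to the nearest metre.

p = sin θ₁/V₁ = sin 18.8°/0.772 = 4.1744e-01 s/km is conserved through the stack.
Layer 1: θ = 18.80°; offset = 23.1·tan 18.80° = 7.864 m.
Layer 2: sin θ = p·1.432 = 0.5978 → θ = 36.71°; offset = 23.4·tan 36.71° = 17.449 m.
Layer 3: sin θ = p·1.724 = 0.7197 → θ = 46.03°; offset = 26.7·tan 46.03° = 27.675 m.
Σ offsets = 52.988 m.

53 m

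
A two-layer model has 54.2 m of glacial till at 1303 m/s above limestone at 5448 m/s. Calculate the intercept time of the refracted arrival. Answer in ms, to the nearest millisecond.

81 ms

tᵢ = 2h·√(V₂²−V₁²)/(V₁V₂).
√(V₂²−V₁²) = √(5448²−1303²) = 5289.9 m/s.
tᵢ = 2·54.2·5289.9/(1303·5448) = 0.08078 s.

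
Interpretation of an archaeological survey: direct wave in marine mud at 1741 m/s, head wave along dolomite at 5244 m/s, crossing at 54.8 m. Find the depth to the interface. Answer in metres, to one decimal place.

x_cross = 2h·√((V₂+V₁)/(V₂−V₁)) → h = x_cross / (2·√((V₂+V₁)/(V₂−V₁))).
√((V₂+V₁)/(V₂−V₁)) = √((5244+1741)/(5244−1741)) = 1.4121.
h = 54.8 / (2·1.4121) = 19.40 m.

19.4 m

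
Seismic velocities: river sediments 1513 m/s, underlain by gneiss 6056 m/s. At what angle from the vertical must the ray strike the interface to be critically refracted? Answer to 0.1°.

Critical incidence: sin θ_c = V₁/V₂ = 1513/6056 = 0.2498.
θ_c = arcsin 0.2498 = 14.47°.

14.5°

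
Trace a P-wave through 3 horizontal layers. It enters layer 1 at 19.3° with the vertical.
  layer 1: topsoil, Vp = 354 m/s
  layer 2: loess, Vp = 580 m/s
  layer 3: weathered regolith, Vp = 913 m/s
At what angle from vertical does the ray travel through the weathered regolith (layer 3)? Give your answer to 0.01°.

Ray parameter p = sin 19.3° / 354 = 9.3366e-04 s/m.
sin θ_3 = p·V_3 = 9.3366e-04 × 913 = 0.8524.
θ_3 = arcsin 0.8524 = 58.48°.

58.48°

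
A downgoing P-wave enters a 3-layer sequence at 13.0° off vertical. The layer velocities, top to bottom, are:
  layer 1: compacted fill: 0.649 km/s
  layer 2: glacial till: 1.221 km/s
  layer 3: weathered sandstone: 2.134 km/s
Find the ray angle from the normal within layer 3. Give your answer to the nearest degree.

Ray parameter p = sin 13.0° / 0.649 = 3.4661e-01 s/km.
sin θ_3 = p·V_3 = 3.4661e-01 × 2.134 = 0.7397.
θ_3 = arcsin 0.7397 = 47.70°.

48°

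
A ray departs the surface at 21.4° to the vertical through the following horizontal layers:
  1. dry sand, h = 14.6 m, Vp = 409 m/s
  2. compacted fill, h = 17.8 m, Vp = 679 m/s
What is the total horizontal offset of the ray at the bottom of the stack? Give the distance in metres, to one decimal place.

Apply Snell's law at each interface; in layer i the horizontal offset is hᵢ·tan θᵢ.
Layer 1: θ = 21.40°; offset = 14.6·tan 21.40° = 5.722 m.
Layer 2: sin θ = 679·sin 21.4°/409 = 0.6057, θ = 37.28°; offset = 17.8·tan 37.28° = 13.552 m.
Total horizontal offset = 19.273 m.

19.3 m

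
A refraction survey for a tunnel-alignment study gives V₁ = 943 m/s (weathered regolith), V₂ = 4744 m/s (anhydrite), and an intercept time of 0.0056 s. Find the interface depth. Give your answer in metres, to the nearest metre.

3 m

h = tᵢ·V₁·V₂ / (2·√(V₂²−V₁²)).
√(V₂²−V₁²) = √(4744² − 943²) = 4649.3 m/s.
h = 0.0056 s × 943 × 4744 / (2 × 4649.3) = 2.69 m.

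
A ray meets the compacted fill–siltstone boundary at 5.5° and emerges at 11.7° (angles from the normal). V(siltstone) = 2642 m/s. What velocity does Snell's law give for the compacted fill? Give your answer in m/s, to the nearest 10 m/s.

1250 m/s

sin 5.5° = 0.0958; sin 11.7° = 0.2028.
V₁ = V₂·(sin θ₁/sin θ₂) = 2642·(0.0958/0.2028) = 1248.72 m/s.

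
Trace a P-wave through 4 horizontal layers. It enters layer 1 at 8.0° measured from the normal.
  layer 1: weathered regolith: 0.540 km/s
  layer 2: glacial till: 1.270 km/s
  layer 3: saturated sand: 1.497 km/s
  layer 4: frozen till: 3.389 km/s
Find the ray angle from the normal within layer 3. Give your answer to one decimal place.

22.7°

Snell's law across each interface conserves sin θ / V, so sin θ_3 = V_3·sin θ₁/V₁.
sin θ_3 = 1.497 × sin 8.0° / 0.540 = 0.3858.
θ_3 = 22.69° from the vertical.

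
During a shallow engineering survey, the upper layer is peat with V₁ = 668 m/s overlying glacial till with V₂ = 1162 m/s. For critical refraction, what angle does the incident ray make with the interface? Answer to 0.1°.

54.9°

At critical incidence the refracted ray runs along the interface (θ₂ = 90°), so sin θ_c = V₁/V₂.
θ_c = arcsin(668/1162) = arcsin 0.5749 = 35.09°.
Measured from the interface: 90° − 35.09° = 54.91°.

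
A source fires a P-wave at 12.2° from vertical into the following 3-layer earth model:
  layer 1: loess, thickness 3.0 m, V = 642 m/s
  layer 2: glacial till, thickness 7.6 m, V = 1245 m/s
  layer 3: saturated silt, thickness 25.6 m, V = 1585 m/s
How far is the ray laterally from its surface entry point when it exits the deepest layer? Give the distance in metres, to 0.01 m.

Apply Snell's law at each interface; in layer i the horizontal offset is hᵢ·tan θᵢ.
Layer 1: θ = 12.20°; offset = 3.0·tan 12.20° = 0.6486 m.
Layer 2: sin θ = 1245·sin 12.2°/642 = 0.4098, θ = 24.19°; offset = 7.6·tan 24.19° = 3.4145 m.
Layer 3: sin θ = 1585·sin 12.2°/642 = 0.5217, θ = 31.45°; offset = 25.6·tan 31.45° = 15.6559 m.
Total horizontal offset = 19.7190 m.

19.72 m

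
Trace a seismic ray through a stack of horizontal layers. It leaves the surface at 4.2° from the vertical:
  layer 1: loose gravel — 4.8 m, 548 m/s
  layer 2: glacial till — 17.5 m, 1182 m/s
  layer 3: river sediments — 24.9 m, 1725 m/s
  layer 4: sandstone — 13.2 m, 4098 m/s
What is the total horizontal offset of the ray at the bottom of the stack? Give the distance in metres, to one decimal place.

p = sin θ₁/V₁ = sin 4.2°/548 = 1.3365e-04 s/m is conserved through the stack.
Layer 1: θ = 4.20°; offset = 4.8·tan 4.20° = 0.352 m.
Layer 2: sin θ = p·1182 = 0.1580 → θ = 9.09°; offset = 17.5·tan 9.09° = 2.800 m.
Layer 3: sin θ = p·1725 = 0.2305 → θ = 13.33°; offset = 24.9·tan 13.33° = 5.899 m.
Layer 4: sin θ = p·4098 = 0.5477 → θ = 33.21°; offset = 13.2·tan 33.21° = 8.641 m.
Total horizontal offset = 17.692 m.

17.7 m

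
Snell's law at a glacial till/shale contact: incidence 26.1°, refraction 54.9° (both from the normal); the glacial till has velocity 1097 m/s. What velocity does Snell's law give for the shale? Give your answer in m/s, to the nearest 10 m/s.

sin 26.1° = 0.4399; sin 54.9° = 0.8181.
V₂ = V₁·(sin θ₂/sin θ₁) = 1097·(0.8181/0.4399) = 2040.08 m/s.

2040 m/s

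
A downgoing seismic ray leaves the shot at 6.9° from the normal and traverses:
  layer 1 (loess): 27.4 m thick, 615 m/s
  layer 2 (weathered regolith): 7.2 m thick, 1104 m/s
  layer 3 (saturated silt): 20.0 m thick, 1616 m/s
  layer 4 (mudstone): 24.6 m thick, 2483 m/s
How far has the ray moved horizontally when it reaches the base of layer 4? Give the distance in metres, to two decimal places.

25.20 m

p = sin θ₁/V₁ = sin 6.9°/615 = 1.9534e-04 s/m is conserved through the stack.
Layer 1: θ = 6.90°; offset = 27.4·tan 6.90° = 3.3158 m.
Layer 2: sin θ = p·1104 = 0.2157 → θ = 12.45°; offset = 7.2·tan 12.45° = 1.5902 m.
Layer 3: sin θ = p·1616 = 0.3157 → θ = 18.40°; offset = 20.0·tan 18.40° = 6.6538 m.
Layer 4: sin θ = p·2483 = 0.4850 → θ = 29.02°; offset = 24.6·tan 29.02° = 13.6445 m.
Total horizontal offset = 25.2042 m.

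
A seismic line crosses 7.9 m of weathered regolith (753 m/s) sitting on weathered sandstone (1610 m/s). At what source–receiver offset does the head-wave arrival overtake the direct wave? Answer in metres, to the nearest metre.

x_cross = 2h·√((V₂+V₁)/(V₂−V₁)).
(V₂+V₁)/(V₂−V₁) = (1610+753)/(1610−753) = 2.7573; √ = 1.6605.
x_cross = 2·7.9·1.6605 = 26.24 m.

26 m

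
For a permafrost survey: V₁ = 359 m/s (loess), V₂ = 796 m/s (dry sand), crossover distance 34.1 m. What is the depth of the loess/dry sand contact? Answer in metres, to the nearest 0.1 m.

h = (x_cross/2)·√((V₂−V₁)/(V₂+V₁)).
(V₂−V₁)/(V₂+V₁) = (796−359)/(796+359) = 0.3784; √ = 0.6151.
h = (34.1/2)·0.6151 = 10.49 m.

10.5 m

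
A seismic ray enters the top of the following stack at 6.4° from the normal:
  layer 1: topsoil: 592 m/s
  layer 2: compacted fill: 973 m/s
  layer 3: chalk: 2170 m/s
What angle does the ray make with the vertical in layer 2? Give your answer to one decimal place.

Snell's law across each interface conserves sin θ / V, so sin θ_2 = V_2·sin θ₁/V₁.
sin θ_2 = 973 × sin 6.4° / 592 = 0.1832.
θ_2 = 10.56° from the vertical.

10.6°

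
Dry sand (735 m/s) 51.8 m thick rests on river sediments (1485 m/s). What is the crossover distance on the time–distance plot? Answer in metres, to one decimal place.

θ_c = arcsin(735/1485) = 29.67°, so cos θ_c = 0.8689 and tᵢ = 2h cos θ_c/V₁ = 0.1225 s.
At crossover x/V₁ = x/V₂ + tᵢ ⇒ x = tᵢ/(1/V₁ − 1/V₂) = 0.12248/(1.3605e-03 − 6.7340e-04) = 178.24 m.

178.2 m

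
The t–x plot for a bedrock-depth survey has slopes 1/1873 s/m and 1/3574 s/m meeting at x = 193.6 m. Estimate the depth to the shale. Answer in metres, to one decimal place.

x_cross = 2h·√((V₂+V₁)/(V₂−V₁)) → h = x_cross / (2·√((V₂+V₁)/(V₂−V₁))).
√((V₂+V₁)/(V₂−V₁)) = √((3574+1873)/(3574−1873)) = 1.7895.
h = 193.6 / (2·1.7895) = 54.09 m.

54.1 m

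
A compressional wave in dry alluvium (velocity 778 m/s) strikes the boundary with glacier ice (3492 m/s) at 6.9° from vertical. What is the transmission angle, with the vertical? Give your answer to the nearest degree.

33°

sin θ₁/V₁ = sin θ₂/V₂ ⇒ sin θ₂ = 3492·sin 6.9°/778 = 3492·0.1201/778 = 0.5392.
θ₂ = arcsin 0.5392 = 32.63° from the normal.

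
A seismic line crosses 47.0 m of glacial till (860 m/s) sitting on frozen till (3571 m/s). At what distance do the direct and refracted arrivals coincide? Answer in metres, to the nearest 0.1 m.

θ_c = arcsin(860/3571) = 13.94°, so cos θ_c = 0.9706 and tᵢ = 2h cos θ_c/V₁ = 0.1061 s.
At crossover x/V₁ = x/V₂ + tᵢ ⇒ x = tᵢ/(1/V₁ − 1/V₂) = 0.10609/(1.1628e-03 − 2.8003e-04) = 120.17 m.

120.2 m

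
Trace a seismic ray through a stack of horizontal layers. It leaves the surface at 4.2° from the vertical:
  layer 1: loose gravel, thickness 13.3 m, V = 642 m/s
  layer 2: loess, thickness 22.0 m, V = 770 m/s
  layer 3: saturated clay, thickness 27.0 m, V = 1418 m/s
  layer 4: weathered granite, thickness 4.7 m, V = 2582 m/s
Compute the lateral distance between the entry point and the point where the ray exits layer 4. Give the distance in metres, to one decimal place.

Apply Snell's law at each interface; in layer i the horizontal offset is hᵢ·tan θᵢ.
Layer 1: θ = 4.20°; offset = 13.3·tan 4.20° = 0.977 m.
Layer 2: sin θ = 770·sin 4.2°/642 = 0.0878, θ = 5.04°; offset = 22.0·tan 5.04° = 1.940 m.
Layer 3: sin θ = 1418·sin 4.2°/642 = 0.1618, θ = 9.31°; offset = 27.0·tan 9.31° = 4.426 m.
Layer 4: sin θ = 2582·sin 4.2°/642 = 0.2945, θ = 17.13°; offset = 4.7·tan 17.13° = 1.449 m.
Summing the layer offsets gives 8.791 m.

8.8 m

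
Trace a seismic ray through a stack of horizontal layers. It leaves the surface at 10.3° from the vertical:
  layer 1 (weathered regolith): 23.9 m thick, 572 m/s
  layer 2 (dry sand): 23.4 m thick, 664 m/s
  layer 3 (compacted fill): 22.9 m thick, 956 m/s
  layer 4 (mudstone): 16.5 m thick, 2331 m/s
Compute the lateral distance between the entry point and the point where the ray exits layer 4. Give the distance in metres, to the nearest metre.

34 m

p = sin θ₁/V₁ = sin 10.3°/572 = 3.1259e-04 s/m is conserved through the stack.
Layer 1: θ = 10.30°; offset = 23.9·tan 10.30° = 4.343 m.
Layer 2: sin θ = p·664 = 0.2076 → θ = 11.98°; offset = 23.4·tan 11.98° = 4.965 m.
Layer 3: sin θ = p·956 = 0.2988 → θ = 17.39°; offset = 22.9·tan 17.39° = 7.171 m.
Layer 4: sin θ = p·2331 = 0.7287 → θ = 46.77°; offset = 16.5·tan 46.77° = 17.554 m.
Total horizontal offset = 34.034 m.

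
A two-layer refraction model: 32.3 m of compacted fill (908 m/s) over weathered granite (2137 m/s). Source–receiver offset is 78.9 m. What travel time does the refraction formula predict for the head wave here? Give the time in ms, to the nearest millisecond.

t = x/V₂ + 2h·√(V₂²−V₁²)/(V₁V₂).
√(V₂²−V₁²) = √(2137²−908²) = 1934.5 m/s; delay term = 2·32.3·1934.5/(908·2137) = 0.06440 s.
t = 78.9/2137 + 0.06440 = 0.10132 s.

101 ms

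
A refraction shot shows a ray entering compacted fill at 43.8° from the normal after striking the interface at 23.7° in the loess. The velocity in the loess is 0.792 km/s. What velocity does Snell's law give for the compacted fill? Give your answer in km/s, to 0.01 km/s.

1.36 km/s

Snell's law: sin 23.7°/V₁ = sin 43.8°/V₂.
V₂ = V₁·sin 43.8°/sin 23.7° = 0.792 × 1.7220 = 1.36 km/s.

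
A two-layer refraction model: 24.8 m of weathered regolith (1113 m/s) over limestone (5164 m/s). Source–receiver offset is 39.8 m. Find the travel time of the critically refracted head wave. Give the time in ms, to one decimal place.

51.2 ms

t = x/V₂ + 2h·√(V₂²−V₁²)/(V₁V₂).
√(V₂²−V₁²) = √(5164²−1113²) = 5042.6 m/s; delay term = 2·24.8·5042.6/(1113·5164) = 0.04352 s.
t = 39.8/5164 + 0.04352 = 0.05122 s.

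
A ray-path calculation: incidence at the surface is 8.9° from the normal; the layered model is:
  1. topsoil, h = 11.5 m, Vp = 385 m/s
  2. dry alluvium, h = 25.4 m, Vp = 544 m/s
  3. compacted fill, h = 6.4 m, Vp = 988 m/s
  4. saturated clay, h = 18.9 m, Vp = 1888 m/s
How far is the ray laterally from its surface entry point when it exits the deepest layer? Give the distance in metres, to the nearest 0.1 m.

Ray parameter p = sin 8.9° / 385 m/s = 4.0185e-04 s/m.
Layer 1: θ = 8.90°; offset = 11.5·tan 8.90° = 1.801 m.
Layer 2: sin θ = p·544 = 0.2186 → θ = 12.63°; offset = 25.4·tan 12.63° = 5.690 m.
Layer 3: sin θ = p·988 = 0.3970 → θ = 23.39°; offset = 6.4·tan 23.39° = 2.768 m.
Layer 4: sin θ = p·1888 = 0.7587 → θ = 49.35°; offset = 18.9·tan 49.35° = 22.011 m.
Total horizontal offset = 32.270 m.

32.3 m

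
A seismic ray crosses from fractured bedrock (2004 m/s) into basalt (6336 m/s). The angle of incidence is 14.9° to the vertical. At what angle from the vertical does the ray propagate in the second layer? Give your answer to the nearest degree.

54°

sin θ₁/V₁ = sin θ₂/V₂ ⇒ sin θ₂ = 6336·sin 14.9°/2004 = 6336·0.2571/2004 = 0.8130.
θ₂ = sin⁻¹(0.8130) = 54.39° (from vertical).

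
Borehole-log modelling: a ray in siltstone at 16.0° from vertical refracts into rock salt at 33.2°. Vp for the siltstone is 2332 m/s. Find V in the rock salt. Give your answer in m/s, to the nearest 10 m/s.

4630 m/s

sin 16.0° = 0.2756; sin 33.2° = 0.5476.
V₂ = V₁·(sin θ₂/sin θ₁) = 2332·(0.5476/0.2756) = 4632.60 m/s.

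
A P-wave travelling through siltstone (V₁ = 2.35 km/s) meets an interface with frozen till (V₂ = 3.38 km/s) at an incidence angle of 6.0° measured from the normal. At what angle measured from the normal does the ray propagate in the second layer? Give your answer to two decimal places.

Snell's law: sin θ₂ = (V₂/V₁)·sin θ₁ = (3.38/2.35)·sin 6.0° = 0.1503.
θ₂ = sin⁻¹(0.1503) = 8.65° (from vertical).

8.65°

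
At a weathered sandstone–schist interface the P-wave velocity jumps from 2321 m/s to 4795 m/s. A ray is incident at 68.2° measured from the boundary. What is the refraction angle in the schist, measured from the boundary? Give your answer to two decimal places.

Angle from the normal: 90° − 68.2° = 21.8°.
Snell's law: sin θ₂ = (V₂/V₁)·sin θ₁ = (4795/2321)·sin 21.8° = 0.7672.
θ₂ = arcsin 0.7672 = 50.10° from the normal.
From the interface: 90° − 50.10° = 39.90°.

39.90°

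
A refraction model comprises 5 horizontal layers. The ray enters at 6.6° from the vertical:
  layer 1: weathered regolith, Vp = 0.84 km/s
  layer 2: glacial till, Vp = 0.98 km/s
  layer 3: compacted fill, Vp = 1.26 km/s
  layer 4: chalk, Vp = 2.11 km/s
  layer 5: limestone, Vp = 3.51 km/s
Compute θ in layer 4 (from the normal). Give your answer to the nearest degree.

17°

Snell's law across each interface conserves sin θ / V, so sin θ_4 = V_4·sin θ₁/V₁.
sin θ_4 = 2.11 × sin 6.6° / 0.84 = 0.2887.
θ_4 = arcsin 0.2887 = 16.78°.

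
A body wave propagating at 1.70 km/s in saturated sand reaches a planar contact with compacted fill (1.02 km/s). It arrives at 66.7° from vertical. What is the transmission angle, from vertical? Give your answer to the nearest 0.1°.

33.4°

sin θ₁/V₁ = sin θ₂/V₂ ⇒ sin θ₂ = 1.02·sin 66.7°/1.70 = 1.02·0.9184/1.70 = 0.5511.
θ₂ = sin⁻¹(0.5511) = 33.44° (from vertical).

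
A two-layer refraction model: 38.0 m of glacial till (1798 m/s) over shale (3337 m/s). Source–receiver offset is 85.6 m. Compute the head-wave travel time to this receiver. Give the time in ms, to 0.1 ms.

61.3 ms

t = x/V₂ + 2h·√(V₂²−V₁²)/(V₁V₂).
√(V₂²−V₁²) = √(3337²−1798²) = 2811.2 m/s; delay term = 2·38.0·2811.2/(1798·3337) = 0.03561 s.
t = 85.6/3337 + 0.03561 = 0.06126 s.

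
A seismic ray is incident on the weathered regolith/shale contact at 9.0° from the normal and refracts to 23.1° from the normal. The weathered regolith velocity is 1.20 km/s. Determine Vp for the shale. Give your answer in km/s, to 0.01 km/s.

sin 9.0° = 0.1564; sin 23.1° = 0.3923.
V₂ = V₁·(sin θ₂/sin θ₁) = 1.20·(0.3923/0.1564) = 3.01 km/s.

3.01 km/s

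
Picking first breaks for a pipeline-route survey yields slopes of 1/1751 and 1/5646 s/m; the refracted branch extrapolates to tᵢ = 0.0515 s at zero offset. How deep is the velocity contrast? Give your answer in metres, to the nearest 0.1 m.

47.4 m

h = tᵢ·V₁·V₂ / (2·√(V₂²−V₁²)).
√(V₂²−V₁²) = √(5646² − 1751²) = 5367.6 m/s.
h = 0.0515 s × 1751 × 5646 / (2 × 5367.6) = 47.43 m.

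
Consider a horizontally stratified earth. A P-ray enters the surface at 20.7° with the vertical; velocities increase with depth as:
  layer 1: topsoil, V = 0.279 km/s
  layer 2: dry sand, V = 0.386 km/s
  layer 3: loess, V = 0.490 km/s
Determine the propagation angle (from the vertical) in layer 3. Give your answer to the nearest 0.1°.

Snell's law across each interface conserves sin θ / V, so sin θ_3 = V_3·sin θ₁/V₁.
sin θ_3 = 0.490 × sin 20.7° / 0.279 = 0.6208.
θ_3 = 38.37° from the vertical.

38.4°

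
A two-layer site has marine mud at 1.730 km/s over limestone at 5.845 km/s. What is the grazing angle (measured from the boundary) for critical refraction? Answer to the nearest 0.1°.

Critical incidence: sin θ_c = V₁/V₂ = 1.730/5.845 = 0.2960.
θ_c = arcsin 0.2960 = 17.22°.
Measured from the interface: 90° − 17.22° = 72.78°.

72.8°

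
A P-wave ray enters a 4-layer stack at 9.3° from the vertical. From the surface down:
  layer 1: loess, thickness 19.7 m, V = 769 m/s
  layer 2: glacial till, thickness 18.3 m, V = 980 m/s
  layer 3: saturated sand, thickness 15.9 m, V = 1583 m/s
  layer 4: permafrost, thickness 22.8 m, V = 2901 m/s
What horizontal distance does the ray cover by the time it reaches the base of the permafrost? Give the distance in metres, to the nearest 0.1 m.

p = sin θ₁/V₁ = sin 9.3°/769 = 2.1015e-04 s/m is conserved through the stack.
Layer 1: θ = 9.30°; offset = 19.7·tan 9.30° = 3.226 m.
Layer 2: sin θ = p·980 = 0.2059 → θ = 11.88°; offset = 18.3·tan 11.88° = 3.851 m.
Layer 3: sin θ = p·1583 = 0.3327 → θ = 19.43°; offset = 15.9·tan 19.43° = 5.609 m.
Layer 4: sin θ = p·2901 = 0.6096 → θ = 37.56°; offset = 22.8·tan 37.56° = 17.535 m.
Total horizontal offset = 30.221 m.

30.2 m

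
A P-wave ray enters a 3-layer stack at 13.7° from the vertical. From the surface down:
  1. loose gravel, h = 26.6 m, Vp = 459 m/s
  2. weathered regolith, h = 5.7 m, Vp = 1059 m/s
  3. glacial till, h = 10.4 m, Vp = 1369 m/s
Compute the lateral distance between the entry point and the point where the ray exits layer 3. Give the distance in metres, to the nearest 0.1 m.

Apply Snell's law at each interface; in layer i the horizontal offset is hᵢ·tan θᵢ.
Layer 1: θ = 13.70°; offset = 26.6·tan 13.70° = 6.484 m.
Layer 2: sin θ = 1059·sin 13.7°/459 = 0.5464, θ = 33.12°; offset = 5.7·tan 33.12° = 3.719 m.
Layer 3: sin θ = 1369·sin 13.7°/459 = 0.7064, θ = 44.94°; offset = 10.4·tan 44.94° = 10.379 m.
Total horizontal offset = 20.582 m.

20.6 m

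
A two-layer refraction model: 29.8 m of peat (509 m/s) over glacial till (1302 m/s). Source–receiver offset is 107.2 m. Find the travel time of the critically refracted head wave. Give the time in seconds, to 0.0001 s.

t = x/V₂ + 2h·√(V₂²−V₁²)/(V₁V₂).
√(V₂²−V₁²) = √(1302²−509²) = 1198.4 m/s; delay term = 2·29.8·1198.4/(509·1302) = 0.10777 s.
t = 107.2/1302 + 0.10777 = 0.19011 s.

0.1901 s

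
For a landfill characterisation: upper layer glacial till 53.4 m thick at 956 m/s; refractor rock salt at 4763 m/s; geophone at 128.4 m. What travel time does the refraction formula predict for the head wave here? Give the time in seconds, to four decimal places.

θ_c = arcsin(V₁/V₂) = arcsin(956/4763) = 11.58°, cos θ_c = 0.9796.
Intercept time tᵢ = 2h cos θ_c / V₁ = 2·53.4·0.9796/956 = 0.10944 s.
t = x/V₂ + tᵢ = 128.4/4763 + 0.10944 = 0.13640 s.

0.1364 s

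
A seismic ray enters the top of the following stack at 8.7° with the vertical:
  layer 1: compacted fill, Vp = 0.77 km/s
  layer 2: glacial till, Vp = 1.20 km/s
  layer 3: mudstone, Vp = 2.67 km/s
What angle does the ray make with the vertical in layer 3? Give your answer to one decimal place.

31.6°

Ray parameter p = sin 8.7° / 0.77 = 1.9644e-01 s/km.
sin θ_3 = p·V_3 = 1.9644e-01 × 2.67 = 0.5245.
θ_3 = arcsin 0.5245 = 31.63°.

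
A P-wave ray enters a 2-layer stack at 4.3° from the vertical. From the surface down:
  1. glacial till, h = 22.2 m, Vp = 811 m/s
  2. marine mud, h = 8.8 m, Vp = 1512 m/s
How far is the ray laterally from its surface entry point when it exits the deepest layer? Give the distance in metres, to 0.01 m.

2.91 m

p = sin θ₁/V₁ = sin 4.3°/811 = 9.2452e-05 s/m is conserved through the stack.
Layer 1: θ = 4.30°; offset = 22.2·tan 4.30° = 1.6692 m.
Layer 2: sin θ = p·1512 = 0.1398 → θ = 8.04°; offset = 8.8·tan 8.04° = 1.2423 m.
Σ offsets = 2.9116 m.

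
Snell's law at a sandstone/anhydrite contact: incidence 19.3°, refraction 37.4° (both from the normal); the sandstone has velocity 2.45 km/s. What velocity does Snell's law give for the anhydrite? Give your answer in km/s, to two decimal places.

4.50 km/s

sin 19.3° = 0.3305; sin 37.4° = 0.6074.
V₂ = V₁·(sin θ₂/sin θ₁) = 2.45·(0.6074/0.3305) = 4.50 km/s.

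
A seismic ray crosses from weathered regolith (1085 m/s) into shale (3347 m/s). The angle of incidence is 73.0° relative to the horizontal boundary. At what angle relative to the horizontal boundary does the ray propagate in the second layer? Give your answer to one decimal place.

25.6°

Convert to the normal: θ₁ = 90° − 73.0° = 17.0°.
sin θ₁/V₁ = sin θ₂/V₂ ⇒ sin θ₂ = 3347·sin 17.0°/1085 = 3347·0.2924/1085 = 0.9019.
θ₂ = arcsin 0.9019 = 64.41° from the normal.
From the interface: 90° − 64.41° = 25.59°.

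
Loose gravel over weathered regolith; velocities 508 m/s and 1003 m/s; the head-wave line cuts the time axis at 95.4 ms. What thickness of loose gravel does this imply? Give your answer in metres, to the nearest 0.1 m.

θ_c = arcsin(508/1003) = 30.43°; cos θ_c = 0.8623.
tᵢ = 2h cos θ_c/V₁ ⇒ h = tᵢ·V₁/(2 cos θ_c) = 0.0954·508/(2·0.8623) = 28.10 m.

28.1 m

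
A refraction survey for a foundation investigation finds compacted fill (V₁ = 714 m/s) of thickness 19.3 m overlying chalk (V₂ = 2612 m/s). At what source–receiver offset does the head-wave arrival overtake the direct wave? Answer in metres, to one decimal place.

x_cross = 2h·√((V₂+V₁)/(V₂−V₁)).
(V₂+V₁)/(V₂−V₁) = (2612+714)/(2612−714) = 1.7524; √ = 1.3238.
x_cross = 2·19.3·1.3238 = 51.10 m.

51.1 m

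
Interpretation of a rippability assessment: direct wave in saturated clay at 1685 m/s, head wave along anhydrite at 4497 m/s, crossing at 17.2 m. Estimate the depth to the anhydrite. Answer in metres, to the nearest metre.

x_cross = 2h·√((V₂+V₁)/(V₂−V₁)) → h = x_cross / (2·√((V₂+V₁)/(V₂−V₁))).
√((V₂+V₁)/(V₂−V₁)) = √((4497+1685)/(4497−1685)) = 1.4827.
h = 17.2 / (2·1.4827) = 5.80 m.

6 m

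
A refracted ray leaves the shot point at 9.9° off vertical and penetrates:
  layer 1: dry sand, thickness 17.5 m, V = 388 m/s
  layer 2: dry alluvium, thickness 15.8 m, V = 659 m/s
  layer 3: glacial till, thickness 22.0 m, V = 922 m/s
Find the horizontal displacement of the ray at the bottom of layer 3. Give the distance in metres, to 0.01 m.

Apply Snell's law at each interface; in layer i the horizontal offset is hᵢ·tan θᵢ.
Layer 1: θ = 9.90°; offset = 17.5·tan 9.90° = 3.0542 m.
Layer 2: sin θ = 659·sin 9.9°/388 = 0.2920, θ = 16.98°; offset = 15.8·tan 16.98° = 4.8241 m.
Layer 3: sin θ = 922·sin 9.9°/388 = 0.4086, θ = 24.11°; offset = 22.0·tan 24.11° = 9.8475 m.
Σ offsets = 17.7258 m.

17.73 m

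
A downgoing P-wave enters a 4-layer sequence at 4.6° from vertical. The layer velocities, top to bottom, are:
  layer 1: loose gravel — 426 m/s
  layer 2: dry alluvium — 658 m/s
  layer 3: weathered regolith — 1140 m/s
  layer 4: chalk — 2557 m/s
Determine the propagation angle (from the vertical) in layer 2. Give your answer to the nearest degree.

Snell's law across each interface conserves sin θ / V, so sin θ_2 = V_2·sin θ₁/V₁.
sin θ_2 = 658 × sin 4.6° / 426 = 0.1239.
θ_2 = arcsin 0.1239 = 7.12°.

7°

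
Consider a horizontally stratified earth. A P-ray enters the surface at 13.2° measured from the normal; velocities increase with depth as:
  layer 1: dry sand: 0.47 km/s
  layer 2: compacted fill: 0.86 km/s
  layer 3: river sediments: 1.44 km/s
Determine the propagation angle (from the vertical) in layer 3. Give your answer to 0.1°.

Snell's law across each interface conserves sin θ / V, so sin θ_3 = V_3·sin θ₁/V₁.
sin θ_3 = 1.44 × sin 13.2° / 0.47 = 0.6996.
θ_3 = 44.40° from the vertical.

44.4°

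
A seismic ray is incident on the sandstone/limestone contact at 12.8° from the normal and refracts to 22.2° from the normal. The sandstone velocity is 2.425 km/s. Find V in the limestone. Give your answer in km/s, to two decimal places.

4.14 km/s

Snell's law: sin 12.8°/V₁ = sin 22.2°/V₂.
V₂ = V₁·sin 22.2°/sin 12.8° = 2.425 × 1.7055 = 4.14 km/s.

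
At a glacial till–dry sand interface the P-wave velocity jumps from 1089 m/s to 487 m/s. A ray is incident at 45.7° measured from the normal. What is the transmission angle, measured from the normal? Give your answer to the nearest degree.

sin θ₁/V₁ = sin θ₂/V₂ ⇒ sin θ₂ = 487·sin 45.7°/1089 = 487·0.7157/1089 = 0.3201.
θ₂ = arcsin 0.3201 = 18.67° from the normal.

19°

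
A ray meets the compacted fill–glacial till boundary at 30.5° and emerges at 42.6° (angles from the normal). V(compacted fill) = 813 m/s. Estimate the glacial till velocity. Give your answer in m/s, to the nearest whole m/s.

1084 m/s

Snell's law: sin 30.5°/V₁ = sin 42.6°/V₂.
V₂ = V₁·sin 42.6°/sin 30.5° = 813 × 1.3336 = 1084.25 m/s.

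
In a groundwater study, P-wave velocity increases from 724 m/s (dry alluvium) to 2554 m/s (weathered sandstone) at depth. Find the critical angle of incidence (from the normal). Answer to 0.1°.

At critical incidence the refracted ray runs along the interface (θ₂ = 90°), so sin θ_c = V₁/V₂.
θ_c = arcsin(724/2554) = arcsin 0.2835 = 16.47°.

16.5°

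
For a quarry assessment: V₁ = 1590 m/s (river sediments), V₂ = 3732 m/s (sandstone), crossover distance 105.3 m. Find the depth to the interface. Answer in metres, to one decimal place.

33.4 m

x_cross = 2h·√((V₂+V₁)/(V₂−V₁)) → h = x_cross / (2·√((V₂+V₁)/(V₂−V₁))).
√((V₂+V₁)/(V₂−V₁)) = √((3732+1590)/(3732−1590)) = 1.5763.
h = 105.3 / (2·1.5763) = 33.40 m.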